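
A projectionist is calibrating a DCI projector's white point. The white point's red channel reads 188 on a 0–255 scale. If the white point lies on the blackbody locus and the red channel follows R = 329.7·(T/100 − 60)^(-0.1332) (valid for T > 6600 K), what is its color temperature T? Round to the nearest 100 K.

12800 K

(t − 60)^(-0.1332) = 188/329.7 = 0.57022.
t − 60 = 0.57022^(1/-0.1332) = 0.57022^(-7.508) = 67.848, so t = 127.848.
T = 100·t = 12785 K → 12800 K to the nearest 100 K.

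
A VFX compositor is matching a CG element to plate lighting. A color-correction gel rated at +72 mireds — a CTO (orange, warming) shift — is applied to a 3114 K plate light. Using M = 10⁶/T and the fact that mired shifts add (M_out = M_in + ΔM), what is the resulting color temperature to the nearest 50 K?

M_in = 10⁶/3114 = 321.13 mireds.
M_out = 321.13 + (+72) = 393.13 mireds.
T_out = 10⁶/393.13 = 2543.7 K → 2550 K.

2550 K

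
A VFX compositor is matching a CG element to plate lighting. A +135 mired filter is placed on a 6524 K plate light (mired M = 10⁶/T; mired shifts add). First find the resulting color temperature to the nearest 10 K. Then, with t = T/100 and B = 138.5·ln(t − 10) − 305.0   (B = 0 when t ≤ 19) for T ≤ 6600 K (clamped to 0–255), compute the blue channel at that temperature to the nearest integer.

139

M_in = 10⁶/6524 = 153.28; M_out = 153.28 + (+135) = 288.28.
T_out = 10⁶/288.28 = 3468.8 K → 3470 K; t = 34.7.
B = 138.5·ln(34.7 − 10) − 305.0 = 138.5·ln 24.7 − 305.0 = 138.5·3.2068 − 305.0 = 139.142.
Rounded: 139.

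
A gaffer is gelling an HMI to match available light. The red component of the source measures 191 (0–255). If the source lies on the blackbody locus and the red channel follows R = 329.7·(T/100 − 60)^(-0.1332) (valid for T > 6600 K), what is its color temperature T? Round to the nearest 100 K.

(t − 60)^(-0.1332) = 191/329.7 = 0.57931.
t − 60 = 0.57931^(1/-0.1332) = 0.57931^(-7.508) = 60.245, so t = 120.245.
T = 100·t = 12025 K → 12000 K to the nearest 100 K.

12000 K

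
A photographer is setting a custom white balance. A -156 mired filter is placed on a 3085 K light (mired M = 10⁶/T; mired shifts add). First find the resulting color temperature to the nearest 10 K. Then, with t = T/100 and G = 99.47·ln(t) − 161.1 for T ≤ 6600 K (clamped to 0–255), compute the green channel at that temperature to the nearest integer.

M_in = 10⁶/3085 = 324.15; M_out = 324.15 + (-156) = 168.15.
T_out = 10⁶/168.15 = 5947.1 K → 5950 K; t = 59.5.
G = 99.47·ln 59.5 − 161.1 = 99.47·4.0860 − 161.1 = 245.332.
Rounded: 245.

245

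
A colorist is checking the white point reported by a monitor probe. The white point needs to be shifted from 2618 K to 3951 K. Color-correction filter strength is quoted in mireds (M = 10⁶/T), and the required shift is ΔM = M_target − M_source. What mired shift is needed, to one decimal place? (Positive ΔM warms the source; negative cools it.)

-128.9 mireds

M_source = 10⁶/2618 = 381.971; M_target = 10⁶/3951 = 253.100.
ΔM = 253.100 − 381.971 = -128.870 → -128.9 mireds, a cooling shift.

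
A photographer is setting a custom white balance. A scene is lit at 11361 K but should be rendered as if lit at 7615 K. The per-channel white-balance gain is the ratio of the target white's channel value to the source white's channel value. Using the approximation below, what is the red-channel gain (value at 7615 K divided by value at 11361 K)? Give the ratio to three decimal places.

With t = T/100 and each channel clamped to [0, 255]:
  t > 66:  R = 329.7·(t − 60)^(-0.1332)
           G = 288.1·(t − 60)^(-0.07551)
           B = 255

1.173

At 11361 K (t = 113.61):
  R = 329.7·(113.61 − 60)^(-0.1332) = 329.7·53.61^(-0.1332) = 329.7·0.58839 = 193.992.
At 7615 K (t = 76.15):
  R = 329.7·(76.15 − 60)^(-0.1332) = 329.7·16.15^(-0.1332) = 329.7·0.69035 = 227.609.
Gain = 227.609 / 193.992 = 1.1733 → 1.173.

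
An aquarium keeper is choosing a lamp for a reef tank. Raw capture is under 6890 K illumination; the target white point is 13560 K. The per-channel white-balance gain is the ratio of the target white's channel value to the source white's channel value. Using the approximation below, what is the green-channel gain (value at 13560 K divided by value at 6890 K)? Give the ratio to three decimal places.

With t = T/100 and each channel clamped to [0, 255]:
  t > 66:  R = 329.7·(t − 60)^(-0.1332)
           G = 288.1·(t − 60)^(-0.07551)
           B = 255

0.851

At 6890 K (t = 68.9):
  G = 288.1·(68.9 − 60)^(-0.07551) = 288.1·8.9^(-0.07551) = 288.1·0.84784 = 244.261.
At 13560 K (t = 135.6):
  G = 288.1·(135.6 − 60)^(-0.07551) = 288.1·75.6^(-0.07551) = 288.1·0.72136 = 207.824.
Gain = 207.824 / 244.261 = 0.8508 → 0.851.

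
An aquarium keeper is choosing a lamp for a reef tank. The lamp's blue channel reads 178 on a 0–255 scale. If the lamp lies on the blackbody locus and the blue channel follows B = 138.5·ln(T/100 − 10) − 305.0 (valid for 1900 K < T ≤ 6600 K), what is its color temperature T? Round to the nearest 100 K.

ln(t − 10) = (178 + 305.0) / 138.5 = 3.4874.
t − 10 = e^3.4874 = 32.700, so t = 42.700.
T = 100·t = 4270 K → 4300 K to the nearest 100 K.

4300 K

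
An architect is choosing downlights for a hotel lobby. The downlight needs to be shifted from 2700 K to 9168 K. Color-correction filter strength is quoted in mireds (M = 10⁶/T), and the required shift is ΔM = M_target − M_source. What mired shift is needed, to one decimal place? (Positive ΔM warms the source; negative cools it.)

M_source = 10⁶/2700 = 370.370; M_target = 10⁶/9168 = 109.075.
ΔM = 109.075 − 370.370 = -261.295 → -261.3 mireds, a cooling shift.

-261.3 mireds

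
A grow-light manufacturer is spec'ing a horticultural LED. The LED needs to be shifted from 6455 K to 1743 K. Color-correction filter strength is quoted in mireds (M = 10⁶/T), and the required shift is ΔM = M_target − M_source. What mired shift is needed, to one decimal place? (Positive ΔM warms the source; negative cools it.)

+418.8 mireds

M_source = 10⁶/6455 = 154.919; M_target = 10⁶/1743 = 573.723.
ΔM = 573.723 − 154.919 = 418.805 → +418.8 mireds, a warming shift.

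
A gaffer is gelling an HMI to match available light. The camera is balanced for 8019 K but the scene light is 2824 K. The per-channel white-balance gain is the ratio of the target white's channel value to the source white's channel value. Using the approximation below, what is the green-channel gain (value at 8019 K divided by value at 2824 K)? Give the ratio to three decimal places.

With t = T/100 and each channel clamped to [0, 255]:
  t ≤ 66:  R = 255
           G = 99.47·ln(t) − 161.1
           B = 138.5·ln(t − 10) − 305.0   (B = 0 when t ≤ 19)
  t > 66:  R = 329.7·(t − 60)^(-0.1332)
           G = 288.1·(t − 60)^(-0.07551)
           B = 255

1.341

At 2824 K (t = 28.24):
  G = 99.47·ln 28.24 − 161.1 = 99.47·3.3407 − 161.1 = 171.203.
At 8019 K (t = 80.19):
  G = 288.1·(80.19 − 60)^(-0.07551) = 288.1·20.19^(-0.07551) = 288.1·0.79698 = 229.611.
Gain = 229.611 / 171.203 = 1.3412 → 1.341.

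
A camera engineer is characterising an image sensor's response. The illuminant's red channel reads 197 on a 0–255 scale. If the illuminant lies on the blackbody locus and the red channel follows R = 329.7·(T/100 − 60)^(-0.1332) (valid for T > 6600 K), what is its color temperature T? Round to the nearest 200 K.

10800 K

(t − 60)^(-0.1332) = 197/329.7 = 0.59751.
t − 60 = 0.59751^(1/-0.1332) = 0.59751^(-7.508) = 47.761, so t = 107.761.
T = 100·t = 10776 K → 10800 K to the nearest 200 K.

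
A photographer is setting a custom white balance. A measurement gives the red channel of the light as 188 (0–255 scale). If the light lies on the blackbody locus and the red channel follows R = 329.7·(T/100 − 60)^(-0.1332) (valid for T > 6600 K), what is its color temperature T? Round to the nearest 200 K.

12800 K

(t − 60)^(-0.1332) = 188/329.7 = 0.57022.
t − 60 = 0.57022^(1/-0.1332) = 0.57022^(-7.508) = 67.848, so t = 127.848.
T = 100·t = 12785 K → 12800 K to the nearest 200 K.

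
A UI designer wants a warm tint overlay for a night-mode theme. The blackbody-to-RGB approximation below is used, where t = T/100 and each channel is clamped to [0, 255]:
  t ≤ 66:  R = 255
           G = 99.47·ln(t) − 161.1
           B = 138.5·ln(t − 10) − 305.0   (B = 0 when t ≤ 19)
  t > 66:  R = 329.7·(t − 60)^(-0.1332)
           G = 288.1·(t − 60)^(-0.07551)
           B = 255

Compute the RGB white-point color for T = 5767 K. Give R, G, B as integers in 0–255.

t = 5767/100 = 57.67; the t ≤ 66 branch applies.
R = 255 by definition for t ≤ 66.
G = 99.47·ln 57.67 − 161.1 = 99.47·4.0547 − 161.1 = 242.225.
B = 138.5·ln(57.67 − 10) − 305.0 = 138.5·ln 47.67 − 305.0 = 138.5·3.8643 − 305.0 = 230.206.
Rounded: (255, 242, 230).

R=255, G=242, B=230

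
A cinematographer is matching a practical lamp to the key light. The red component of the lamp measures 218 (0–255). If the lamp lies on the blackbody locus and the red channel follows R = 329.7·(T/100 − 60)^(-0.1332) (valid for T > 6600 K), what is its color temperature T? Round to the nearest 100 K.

(t − 60)^(-0.1332) = 218/329.7 = 0.66121.
t − 60 = 0.66121^(1/-0.1332) = 0.66121^(-7.508) = 22.326, so t = 82.326.
T = 100·t = 8233 K → 8200 K to the nearest 100 K.

8200 K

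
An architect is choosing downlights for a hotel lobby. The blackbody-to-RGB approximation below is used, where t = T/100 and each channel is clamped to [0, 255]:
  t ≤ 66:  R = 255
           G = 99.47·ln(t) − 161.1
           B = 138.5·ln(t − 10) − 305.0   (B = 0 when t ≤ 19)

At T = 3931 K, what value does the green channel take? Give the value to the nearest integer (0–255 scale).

t = 3931/100 = 39.31; the t ≤ 66 branch applies.
G = 99.47·ln 39.31 − 161.1 = 99.47·3.6715 − 161.1 = 204.102.
Rounded: 204.

204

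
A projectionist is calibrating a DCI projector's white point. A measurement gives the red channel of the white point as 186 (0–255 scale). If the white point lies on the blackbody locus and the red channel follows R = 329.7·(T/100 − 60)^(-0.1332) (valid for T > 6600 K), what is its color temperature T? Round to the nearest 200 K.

(t − 60)^(-0.1332) = 186/329.7 = 0.56415.
t − 60 = 0.56415^(1/-0.1332) = 0.56415^(-7.508) = 73.521, so t = 133.521.
T = 100·t = 13352 K → 13400 K to the nearest 200 K.

13400 K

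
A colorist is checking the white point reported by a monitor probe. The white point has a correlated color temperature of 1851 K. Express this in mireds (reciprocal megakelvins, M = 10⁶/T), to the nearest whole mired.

540 mireds

M = 10⁶ / 1851 = 540.249 → 540 mireds.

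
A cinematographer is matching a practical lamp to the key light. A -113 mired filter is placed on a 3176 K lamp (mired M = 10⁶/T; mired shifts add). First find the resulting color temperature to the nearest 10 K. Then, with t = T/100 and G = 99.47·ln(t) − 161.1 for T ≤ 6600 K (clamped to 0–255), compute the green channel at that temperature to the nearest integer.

M_in = 10⁶/3176 = 314.86; M_out = 314.86 + (-113) = 201.86.
T_out = 10⁶/201.86 = 4953.9 K → 4950 K; t = 49.5.
G = 99.47·ln 49.5 − 161.1 = 99.47·3.9020 − 161.1 = 227.029.
Rounded: 227.

227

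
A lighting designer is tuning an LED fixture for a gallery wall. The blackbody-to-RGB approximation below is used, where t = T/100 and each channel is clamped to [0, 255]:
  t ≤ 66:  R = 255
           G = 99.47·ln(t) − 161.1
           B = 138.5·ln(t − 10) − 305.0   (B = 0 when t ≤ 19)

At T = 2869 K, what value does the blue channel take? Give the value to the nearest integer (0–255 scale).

101

t = 2869/100 = 28.69; the t ≤ 66 branch applies.
B = 138.5·ln(28.69 − 10) − 305.0 = 138.5·ln 18.69 − 305.0 = 138.5·2.9280 − 305.0 = 100.526.
Rounded: 101.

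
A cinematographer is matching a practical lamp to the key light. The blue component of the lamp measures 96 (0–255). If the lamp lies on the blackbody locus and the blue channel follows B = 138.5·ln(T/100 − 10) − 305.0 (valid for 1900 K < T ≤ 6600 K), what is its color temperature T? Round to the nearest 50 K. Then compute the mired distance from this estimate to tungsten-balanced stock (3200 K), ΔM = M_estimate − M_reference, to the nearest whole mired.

ln(t − 10) = (96 + 305.0) / 138.5 = 2.8953.
t − 10 = e^2.8953 = 18.089, so t = 28.089.
T = 100·t = 2809 K → 2800 K to the nearest 50 K.
M_estimate = 10⁶/2800 = 357.14; M_reference = 10⁶/3200 = 312.50.
ΔM = 357.14 − 312.50 = 44.64 → +45 mireds.

+45 mireds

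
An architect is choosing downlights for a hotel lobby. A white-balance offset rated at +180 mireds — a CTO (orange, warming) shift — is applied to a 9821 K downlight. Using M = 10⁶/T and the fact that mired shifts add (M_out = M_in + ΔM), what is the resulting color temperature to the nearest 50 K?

M_in = 10⁶/9821 = 101.82 mireds.
M_out = 101.82 + (+180) = 281.82 mireds.
T_out = 10⁶/281.82 = 3548.3 K → 3550 K.

3550 K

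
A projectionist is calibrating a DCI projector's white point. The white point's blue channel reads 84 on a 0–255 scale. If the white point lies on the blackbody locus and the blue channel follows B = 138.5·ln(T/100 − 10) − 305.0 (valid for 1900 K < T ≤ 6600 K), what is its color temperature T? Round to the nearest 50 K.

2650 K

ln(t − 10) = (84 + 305.0) / 138.5 = 2.8087.
t − 10 = e^2.8087 = 16.588, so t = 26.588.
T = 100·t = 2659 K → 2650 K to the nearest 50 K.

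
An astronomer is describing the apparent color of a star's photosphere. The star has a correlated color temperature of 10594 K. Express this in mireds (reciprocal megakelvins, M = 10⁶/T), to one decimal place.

M = 10⁶ / 10594 = 94.393 → 94.4 mireds.

94.4 mireds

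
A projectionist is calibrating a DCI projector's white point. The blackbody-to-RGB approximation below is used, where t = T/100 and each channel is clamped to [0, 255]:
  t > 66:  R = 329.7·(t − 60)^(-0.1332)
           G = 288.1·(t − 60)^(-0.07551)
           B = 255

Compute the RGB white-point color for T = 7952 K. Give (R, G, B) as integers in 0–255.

t = 7952/100 = 79.52; the t > 66 branch applies.
R = 329.7·(79.52 − 60)^(-0.1332) = 329.7·19.52^(-0.1332) = 329.7·0.67314 = 221.936.
G = 288.1·(79.52 − 60)^(-0.07551) = 288.1·19.52^(-0.07551) = 288.1·0.79902 = 230.197.
B = 255 by definition for t > 66.
Rounded: (222, 230, 255).

(222, 230, 255)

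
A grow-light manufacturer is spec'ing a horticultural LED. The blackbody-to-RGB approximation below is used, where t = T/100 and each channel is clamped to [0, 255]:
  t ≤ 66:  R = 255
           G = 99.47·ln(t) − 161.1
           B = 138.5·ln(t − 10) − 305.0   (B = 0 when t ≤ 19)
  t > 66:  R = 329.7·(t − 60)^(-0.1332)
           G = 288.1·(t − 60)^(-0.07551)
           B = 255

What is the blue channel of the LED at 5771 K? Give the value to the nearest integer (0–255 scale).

230

t = 5771/100 = 57.71; the t ≤ 66 branch applies.
B = 138.5·ln(57.71 − 10) − 305.0 = 138.5·ln 47.71 − 305.0 = 138.5·3.8651 − 305.0 = 230.322.
Rounded: 230.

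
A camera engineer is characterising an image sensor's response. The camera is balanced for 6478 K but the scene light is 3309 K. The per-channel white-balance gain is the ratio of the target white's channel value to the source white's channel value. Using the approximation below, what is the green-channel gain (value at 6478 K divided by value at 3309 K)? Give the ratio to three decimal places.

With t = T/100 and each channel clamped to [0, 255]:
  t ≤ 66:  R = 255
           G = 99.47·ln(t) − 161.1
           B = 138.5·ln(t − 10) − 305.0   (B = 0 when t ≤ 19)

1.357

At 3309 K (t = 33.09):
  G = 99.47·ln 33.09 − 161.1 = 99.47·3.4992 − 161.1 = 186.969.
At 6478 K (t = 64.78):
  G = 99.47·ln 64.78 − 161.1 = 99.47·4.1710 − 161.1 = 253.789.
Gain = 253.789 / 186.969 = 1.3574 → 1.357.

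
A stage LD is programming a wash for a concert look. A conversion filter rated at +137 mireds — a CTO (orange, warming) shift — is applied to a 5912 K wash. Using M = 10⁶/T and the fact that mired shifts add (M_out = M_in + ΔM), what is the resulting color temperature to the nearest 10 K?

M_in = 10⁶/5912 = 169.15 mireds.
M_out = 169.15 + (+137) = 306.15 mireds.
T_out = 10⁶/306.15 = 3266.4 K → 3270 K.

3270 K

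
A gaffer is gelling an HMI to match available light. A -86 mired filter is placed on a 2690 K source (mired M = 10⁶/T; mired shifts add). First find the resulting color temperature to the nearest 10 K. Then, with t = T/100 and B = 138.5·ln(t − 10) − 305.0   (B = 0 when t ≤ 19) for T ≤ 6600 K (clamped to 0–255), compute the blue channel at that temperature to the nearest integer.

141

M_in = 10⁶/2690 = 371.75; M_out = 371.75 + (-86) = 285.75.
T_out = 10⁶/285.75 = 3499.6 K → 3500 K; t = 35.
B = 138.5·ln(35 − 10) − 305.0 = 138.5·ln 25 − 305.0 = 138.5·3.2189 − 305.0 = 140.814.
Rounded: 141.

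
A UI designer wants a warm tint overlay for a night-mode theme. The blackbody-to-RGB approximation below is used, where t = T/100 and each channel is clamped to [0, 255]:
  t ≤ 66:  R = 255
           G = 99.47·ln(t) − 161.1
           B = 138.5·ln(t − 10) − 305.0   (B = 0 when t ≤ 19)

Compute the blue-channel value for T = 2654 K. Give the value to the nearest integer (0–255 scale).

t = 2654/100 = 26.54; the t ≤ 66 branch applies.
B = 138.5·ln(26.54 − 10) − 305.0 = 138.5·ln 16.54 − 305.0 = 138.5·2.8058 − 305.0 = 83.601.
Rounded: 84.

84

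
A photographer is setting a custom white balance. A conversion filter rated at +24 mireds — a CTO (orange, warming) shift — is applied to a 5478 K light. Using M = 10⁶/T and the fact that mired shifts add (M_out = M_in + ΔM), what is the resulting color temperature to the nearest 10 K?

4840 K

M_in = 10⁶/5478 = 182.55 mireds.
M_out = 182.55 + (+24) = 206.55 mireds.
T_out = 10⁶/206.55 = 4841.5 K → 4840 K.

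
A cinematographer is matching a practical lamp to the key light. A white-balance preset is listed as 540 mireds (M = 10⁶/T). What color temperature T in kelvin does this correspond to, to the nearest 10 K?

1850 K

T = 10⁶ / 540 = 1851.85 K → 1850 K.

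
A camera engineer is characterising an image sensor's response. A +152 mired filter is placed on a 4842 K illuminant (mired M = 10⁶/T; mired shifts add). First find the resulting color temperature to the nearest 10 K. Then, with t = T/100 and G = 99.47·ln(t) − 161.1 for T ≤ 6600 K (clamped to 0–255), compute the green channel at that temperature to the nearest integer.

170

M_in = 10⁶/4842 = 206.53; M_out = 206.53 + (+152) = 358.53.
T_out = 10⁶/358.53 = 2789.2 K → 2790 K; t = 27.9.
G = 99.47·ln 27.9 − 161.1 = 99.47·3.3286 − 161.1 = 169.998.
Rounded: 170.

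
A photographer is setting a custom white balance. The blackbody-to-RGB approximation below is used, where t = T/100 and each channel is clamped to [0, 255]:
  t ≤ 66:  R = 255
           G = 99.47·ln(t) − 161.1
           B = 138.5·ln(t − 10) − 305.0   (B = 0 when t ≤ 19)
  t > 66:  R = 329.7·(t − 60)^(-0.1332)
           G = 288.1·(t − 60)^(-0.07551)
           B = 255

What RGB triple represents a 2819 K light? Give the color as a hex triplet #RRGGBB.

#FFAB61

t = 2819/100 = 28.19; the t ≤ 66 branch applies.
R = 255 by definition for t ≤ 66.
G = 99.47·ln 28.19 − 161.1 = 99.47·3.3390 − 161.1 = 171.027.
B = 138.5·ln(28.19 − 10) − 305.0 = 138.5·ln 18.19 − 305.0 = 138.5·2.9009 − 305.0 = 96.771.
Rounded: (255, 171, 97).
In hex: #FFAB61.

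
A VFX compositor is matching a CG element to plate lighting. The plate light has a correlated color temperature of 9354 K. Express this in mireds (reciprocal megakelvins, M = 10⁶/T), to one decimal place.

M = 10⁶ / 9354 = 106.906 → 106.9 mireds.

106.9 mireds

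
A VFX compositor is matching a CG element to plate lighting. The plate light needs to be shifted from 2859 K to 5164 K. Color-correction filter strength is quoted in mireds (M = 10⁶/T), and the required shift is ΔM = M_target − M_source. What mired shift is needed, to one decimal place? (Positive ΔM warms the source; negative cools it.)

-156.1 mireds

M_source = 10⁶/2859 = 349.773; M_target = 10⁶/5164 = 193.648.
ΔM = 193.648 − 349.773 = -156.124 → -156.1 mireds, a cooling shift.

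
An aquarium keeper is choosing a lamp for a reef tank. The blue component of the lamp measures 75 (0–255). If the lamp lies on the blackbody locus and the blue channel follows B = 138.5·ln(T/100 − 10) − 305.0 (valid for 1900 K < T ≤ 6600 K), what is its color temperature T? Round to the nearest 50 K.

ln(t − 10) = (75 + 305.0) / 138.5 = 2.7437.
t − 10 = e^2.7437 = 15.544, so t = 25.544.
T = 100·t = 2554 K → 2550 K to the nearest 50 K.

2550 K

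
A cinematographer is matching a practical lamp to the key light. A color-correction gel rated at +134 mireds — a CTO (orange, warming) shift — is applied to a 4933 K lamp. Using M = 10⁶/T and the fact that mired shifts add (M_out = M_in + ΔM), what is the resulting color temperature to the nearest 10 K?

M_in = 10⁶/4933 = 202.72 mireds.
M_out = 202.72 + (+134) = 336.72 mireds.
T_out = 10⁶/336.72 = 2969.9 K → 2970 K.

2970 K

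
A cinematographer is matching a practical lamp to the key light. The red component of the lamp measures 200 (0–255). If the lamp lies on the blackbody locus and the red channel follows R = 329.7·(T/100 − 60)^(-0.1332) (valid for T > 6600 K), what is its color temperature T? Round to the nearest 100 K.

10300 K

(t − 60)^(-0.1332) = 200/329.7 = 0.60661.
t − 60 = 0.60661^(1/-0.1332) = 0.60661^(-7.508) = 42.638, so t = 102.638.
T = 100·t = 10264 K → 10300 K to the nearest 100 K.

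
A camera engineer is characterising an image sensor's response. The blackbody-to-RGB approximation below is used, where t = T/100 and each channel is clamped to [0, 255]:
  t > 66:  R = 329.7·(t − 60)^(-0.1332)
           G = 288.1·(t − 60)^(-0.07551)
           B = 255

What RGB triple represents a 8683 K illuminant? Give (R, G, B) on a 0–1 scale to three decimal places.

(0.834, 0.881, 1.000)

t = 8683/100 = 86.83; the t > 66 branch applies.
R = 329.7·(86.83 − 60)^(-0.1332) = 329.7·26.83^(-0.1332) = 329.7·0.64522 = 212.729.
G = 288.1·(86.83 − 60)^(-0.07551) = 288.1·26.83^(-0.07551) = 288.1·0.78005 = 224.734.
B = 255 by definition for t > 66.
Dividing each by 255: (0.8342, 0.8813, 1.0000) → (0.834, 0.881, 1.000).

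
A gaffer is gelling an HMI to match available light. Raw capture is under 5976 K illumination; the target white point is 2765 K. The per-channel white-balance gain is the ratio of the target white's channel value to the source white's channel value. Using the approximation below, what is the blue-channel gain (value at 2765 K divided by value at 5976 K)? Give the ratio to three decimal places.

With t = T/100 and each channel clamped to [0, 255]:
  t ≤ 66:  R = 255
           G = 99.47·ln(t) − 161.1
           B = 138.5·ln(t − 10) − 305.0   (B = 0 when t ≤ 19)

0.392

At 5976 K (t = 59.76):
  B = 138.5·ln(59.76 − 10) − 305.0 = 138.5·ln 49.76 − 305.0 = 138.5·3.9072 − 305.0 = 236.149.
At 2765 K (t = 27.65):
  B = 138.5·ln(27.65 − 10) − 305.0 = 138.5·ln 17.65 − 305.0 = 138.5·2.8707 − 305.0 = 92.597.
Gain = 92.597 / 236.149 = 0.3921 → 0.392.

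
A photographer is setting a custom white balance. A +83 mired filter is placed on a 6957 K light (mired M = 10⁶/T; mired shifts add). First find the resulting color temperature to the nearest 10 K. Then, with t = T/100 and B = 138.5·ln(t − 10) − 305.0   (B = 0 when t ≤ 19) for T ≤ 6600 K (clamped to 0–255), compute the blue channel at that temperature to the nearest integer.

M_in = 10⁶/6957 = 143.74; M_out = 143.74 + (+83) = 226.74.
T_out = 10⁶/226.74 = 4410.3 K → 4410 K; t = 44.1.
B = 138.5·ln(44.1 − 10) − 305.0 = 138.5·ln 34.1 − 305.0 = 138.5·3.5293 − 305.0 = 183.808.
Rounded: 184.

184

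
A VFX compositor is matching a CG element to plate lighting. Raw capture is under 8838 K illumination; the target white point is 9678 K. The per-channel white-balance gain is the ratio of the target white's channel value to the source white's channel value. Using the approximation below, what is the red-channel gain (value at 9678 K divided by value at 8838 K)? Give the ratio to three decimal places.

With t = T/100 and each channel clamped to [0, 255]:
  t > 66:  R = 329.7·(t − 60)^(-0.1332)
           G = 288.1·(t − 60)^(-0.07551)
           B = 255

0.966

At 8838 K (t = 88.38):
  R = 329.7·(88.38 − 60)^(-0.1332) = 329.7·28.38^(-0.1332) = 329.7·0.64041 = 211.143.
At 9678 K (t = 96.78):
  R = 329.7·(96.78 − 60)^(-0.1332) = 329.7·36.78^(-0.1332) = 329.7·0.61867 = 203.976.
Gain = 203.976 / 211.143 = 0.9661 → 0.966.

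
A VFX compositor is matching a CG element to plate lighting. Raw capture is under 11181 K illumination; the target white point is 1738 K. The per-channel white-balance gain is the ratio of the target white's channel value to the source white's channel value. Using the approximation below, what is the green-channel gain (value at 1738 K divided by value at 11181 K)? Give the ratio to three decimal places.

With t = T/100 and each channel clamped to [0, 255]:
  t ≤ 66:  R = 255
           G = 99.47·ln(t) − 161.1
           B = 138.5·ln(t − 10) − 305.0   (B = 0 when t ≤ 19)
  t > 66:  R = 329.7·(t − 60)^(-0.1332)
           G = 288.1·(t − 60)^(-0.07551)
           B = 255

0.575

At 11181 K (t = 111.81):
  G = 288.1·(111.81 − 60)^(-0.07551) = 288.1·51.81^(-0.07551) = 288.1·0.74224 = 213.839.
At 1738 K (t = 17.38):
  G = 99.47·ln 17.38 − 161.1 = 99.47·2.8553 − 161.1 = 122.919.
Gain = 122.919 / 213.839 = 0.5748 → 0.575.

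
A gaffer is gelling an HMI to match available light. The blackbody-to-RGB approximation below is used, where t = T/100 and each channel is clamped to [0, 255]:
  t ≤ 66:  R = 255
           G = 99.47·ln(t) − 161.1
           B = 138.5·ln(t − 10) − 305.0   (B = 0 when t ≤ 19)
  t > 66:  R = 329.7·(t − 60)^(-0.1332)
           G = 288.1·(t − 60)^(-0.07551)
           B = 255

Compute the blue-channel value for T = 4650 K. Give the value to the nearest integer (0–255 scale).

t = 4650/100 = 46.5; the t ≤ 66 branch applies.
B = 138.5·ln(46.5 − 10) − 305.0 = 138.5·ln 36.5 − 305.0 = 138.5·3.5973 − 305.0 = 193.228.
Rounded: 193.

193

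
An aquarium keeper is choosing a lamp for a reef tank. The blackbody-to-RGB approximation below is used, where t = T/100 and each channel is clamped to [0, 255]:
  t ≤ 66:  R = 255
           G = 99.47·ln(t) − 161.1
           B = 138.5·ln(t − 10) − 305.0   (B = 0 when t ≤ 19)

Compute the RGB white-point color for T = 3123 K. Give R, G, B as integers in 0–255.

t = 3123/100 = 31.23; the t ≤ 66 branch applies.
R = 255 by definition for t ≤ 66.
G = 99.47·ln 31.23 − 161.1 = 99.47·3.4414 − 161.1 = 181.214.
B = 138.5·ln(31.23 − 10) − 305.0 = 138.5·ln 21.23 − 305.0 = 138.5·3.0554 − 305.0 = 118.175.
Rounded: (255, 181, 118).

R=255, G=181, B=118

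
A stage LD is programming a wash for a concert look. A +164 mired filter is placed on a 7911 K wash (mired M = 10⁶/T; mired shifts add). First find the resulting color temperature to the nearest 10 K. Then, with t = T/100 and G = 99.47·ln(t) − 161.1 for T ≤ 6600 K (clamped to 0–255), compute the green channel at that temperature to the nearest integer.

M_in = 10⁶/7911 = 126.41; M_out = 126.41 + (+164) = 290.41.
T_out = 10⁶/290.41 = 3443.5 K → 3440 K; t = 34.4.
G = 99.47·ln 34.4 − 161.1 = 99.47·3.5381 − 161.1 = 190.830.
Rounded: 191.

191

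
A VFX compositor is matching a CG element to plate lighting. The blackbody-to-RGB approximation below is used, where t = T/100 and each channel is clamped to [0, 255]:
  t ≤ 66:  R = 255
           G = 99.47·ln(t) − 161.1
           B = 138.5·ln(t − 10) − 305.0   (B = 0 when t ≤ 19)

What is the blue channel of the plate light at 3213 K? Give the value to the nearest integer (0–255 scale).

124

t = 3213/100 = 32.13; the t ≤ 66 branch applies.
B = 138.5·ln(32.13 − 10) − 305.0 = 138.5·ln 22.13 − 305.0 = 138.5·3.0969 − 305.0 = 123.925.
Rounded: 124.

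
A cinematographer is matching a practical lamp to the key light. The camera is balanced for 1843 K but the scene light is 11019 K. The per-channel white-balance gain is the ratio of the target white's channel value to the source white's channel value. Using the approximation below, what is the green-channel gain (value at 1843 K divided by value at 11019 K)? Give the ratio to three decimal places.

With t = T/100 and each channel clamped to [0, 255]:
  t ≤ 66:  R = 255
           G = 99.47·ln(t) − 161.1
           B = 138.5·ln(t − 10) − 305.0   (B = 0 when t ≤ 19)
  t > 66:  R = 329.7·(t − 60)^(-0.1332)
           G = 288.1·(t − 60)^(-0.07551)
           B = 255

At 11019 K (t = 110.19):
  G = 288.1·(110.19 − 60)^(-0.07551) = 288.1·50.19^(-0.07551) = 288.1·0.74402 = 214.353.
At 1843 K (t = 18.43):
  G = 99.47·ln 18.43 − 161.1 = 99.47·2.9140 − 161.1 = 128.754.
Gain = 128.754 / 214.353 = 0.6007 → 0.601.

0.601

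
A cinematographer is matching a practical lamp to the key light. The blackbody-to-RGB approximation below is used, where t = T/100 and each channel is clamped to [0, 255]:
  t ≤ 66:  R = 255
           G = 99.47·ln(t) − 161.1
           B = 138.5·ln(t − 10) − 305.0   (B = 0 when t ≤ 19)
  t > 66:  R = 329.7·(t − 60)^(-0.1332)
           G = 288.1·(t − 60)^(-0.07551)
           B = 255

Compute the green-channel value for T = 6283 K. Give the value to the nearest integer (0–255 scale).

251

t = 6283/100 = 62.83; the t ≤ 66 branch applies.
G = 99.47·ln 62.83 − 161.1 = 99.47·4.1404 − 161.1 = 250.749.
Rounded: 251.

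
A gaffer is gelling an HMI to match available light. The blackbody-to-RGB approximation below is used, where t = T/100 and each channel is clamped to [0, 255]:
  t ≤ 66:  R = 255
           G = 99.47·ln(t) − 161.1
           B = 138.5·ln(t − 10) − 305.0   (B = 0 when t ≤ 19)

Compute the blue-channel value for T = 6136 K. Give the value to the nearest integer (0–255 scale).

241

t = 6136/100 = 61.36; the t ≤ 66 branch applies.
B = 138.5·ln(61.36 − 10) − 305.0 = 138.5·ln 51.36 − 305.0 = 138.5·3.9389 − 305.0 = 240.532.
Rounded: 241.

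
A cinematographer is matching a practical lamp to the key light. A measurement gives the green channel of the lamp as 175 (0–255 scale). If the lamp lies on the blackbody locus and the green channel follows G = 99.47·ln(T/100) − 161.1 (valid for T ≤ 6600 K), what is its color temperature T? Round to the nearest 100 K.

2900 K

ln t = (175 + 161.1) / 99.47 = 3.3789.
t = e^3.3789 = 29.339.
T = 100·t = 2934 K → 2900 K to the nearest 100 K.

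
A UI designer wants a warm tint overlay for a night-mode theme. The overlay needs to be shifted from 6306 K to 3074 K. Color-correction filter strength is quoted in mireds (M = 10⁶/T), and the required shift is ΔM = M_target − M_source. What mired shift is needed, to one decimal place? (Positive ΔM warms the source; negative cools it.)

+166.7 mireds

M_source = 10⁶/6306 = 158.579; M_target = 10⁶/3074 = 325.309.
ΔM = 325.309 − 158.579 = 166.730 → +166.7 mireds, a warming shift.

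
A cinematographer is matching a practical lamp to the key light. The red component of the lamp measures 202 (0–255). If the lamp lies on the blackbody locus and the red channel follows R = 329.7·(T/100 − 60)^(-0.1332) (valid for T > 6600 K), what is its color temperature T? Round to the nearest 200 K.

10000 K

(t − 60)^(-0.1332) = 202/329.7 = 0.61268.
t − 60 = 0.61268^(1/-0.1332) = 0.61268^(-7.508) = 39.569, so t = 99.569.
T = 100·t = 9957 K → 10000 K to the nearest 200 K.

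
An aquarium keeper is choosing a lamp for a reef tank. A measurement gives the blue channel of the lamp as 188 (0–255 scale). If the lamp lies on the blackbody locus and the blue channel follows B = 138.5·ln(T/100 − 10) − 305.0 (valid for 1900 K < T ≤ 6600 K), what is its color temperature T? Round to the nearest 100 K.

ln(t − 10) = (188 + 305.0) / 138.5 = 3.5596.
t − 10 = e^3.5596 = 35.148, so t = 45.148.
T = 100·t = 4515 K → 4500 K to the nearest 100 K.

4500 K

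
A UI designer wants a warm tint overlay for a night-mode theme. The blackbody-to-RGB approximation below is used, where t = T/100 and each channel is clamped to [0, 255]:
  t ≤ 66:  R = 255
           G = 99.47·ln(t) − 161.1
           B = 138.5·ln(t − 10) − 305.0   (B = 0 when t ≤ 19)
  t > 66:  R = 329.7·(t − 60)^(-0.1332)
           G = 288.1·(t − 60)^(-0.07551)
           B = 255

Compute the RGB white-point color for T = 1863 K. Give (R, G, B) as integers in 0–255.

t = 1863/100 = 18.63; the t ≤ 66 branch applies.
R = 255 by definition for t ≤ 66.
G = 99.47·ln 18.63 − 161.1 = 99.47·2.9248 − 161.1 = 129.827.
t = 18.63 ≤ 19, so B = 0.
Rounded: (255, 130, 0).

(255, 130, 0)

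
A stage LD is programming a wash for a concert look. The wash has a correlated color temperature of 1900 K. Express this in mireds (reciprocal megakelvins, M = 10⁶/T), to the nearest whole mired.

M = 10⁶ / 1900 = 526.316 → 526 mireds.

526 mireds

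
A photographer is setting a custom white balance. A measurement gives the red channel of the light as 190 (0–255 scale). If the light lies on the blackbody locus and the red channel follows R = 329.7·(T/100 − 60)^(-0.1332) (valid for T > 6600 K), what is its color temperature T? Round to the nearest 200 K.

(t − 60)^(-0.1332) = 190/329.7 = 0.57628.
t − 60 = 0.57628^(1/-0.1332) = 0.57628^(-7.508) = 62.667, so t = 122.667.
T = 100·t = 12267 K → 12200 K to the nearest 200 K.

12200 K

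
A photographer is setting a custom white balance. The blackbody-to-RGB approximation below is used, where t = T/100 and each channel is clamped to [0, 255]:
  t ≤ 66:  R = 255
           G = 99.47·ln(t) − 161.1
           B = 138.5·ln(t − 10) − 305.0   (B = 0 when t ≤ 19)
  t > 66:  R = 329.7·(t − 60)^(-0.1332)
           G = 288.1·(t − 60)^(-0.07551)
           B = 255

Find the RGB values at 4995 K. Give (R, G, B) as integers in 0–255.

t = 4995/100 = 49.95; the t ≤ 66 branch applies.
R = 255 by definition for t ≤ 66.
G = 99.47·ln 49.95 − 161.1 = 99.47·3.9110 − 161.1 = 227.929.
B = 138.5·ln(49.95 − 10) − 305.0 = 138.5·ln 39.95 − 305.0 = 138.5·3.6876 − 305.0 = 205.737.
Rounded: (255, 228, 206).

(255, 228, 206)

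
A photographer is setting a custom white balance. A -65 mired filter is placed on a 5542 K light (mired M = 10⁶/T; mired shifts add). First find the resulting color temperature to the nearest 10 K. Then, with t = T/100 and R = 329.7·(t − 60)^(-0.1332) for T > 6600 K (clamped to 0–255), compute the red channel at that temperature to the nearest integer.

213

M_in = 10⁶/5542 = 180.44; M_out = 180.44 + (-65) = 115.44.
T_out = 10⁶/115.44 = 8662.5 K → 8660 K; t = 86.6.
R = 329.7·(86.6 − 60)^(-0.1332) = 329.7·26.6^(-0.1332) = 329.7·0.64596 = 212.973.
Rounded: 213.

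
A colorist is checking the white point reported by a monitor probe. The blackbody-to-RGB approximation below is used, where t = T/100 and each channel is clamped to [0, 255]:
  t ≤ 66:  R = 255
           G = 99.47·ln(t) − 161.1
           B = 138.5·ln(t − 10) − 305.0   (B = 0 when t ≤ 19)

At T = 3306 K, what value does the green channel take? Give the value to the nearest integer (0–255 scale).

t = 3306/100 = 33.06; the t ≤ 66 branch applies.
G = 99.47·ln 33.06 − 161.1 = 99.47·3.4983 − 161.1 = 186.878.
Rounded: 187.

187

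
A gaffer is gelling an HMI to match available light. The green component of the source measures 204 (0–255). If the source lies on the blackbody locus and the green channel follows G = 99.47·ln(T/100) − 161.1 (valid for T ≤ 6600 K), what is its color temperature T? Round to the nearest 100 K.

ln t = (204 + 161.1) / 99.47 = 3.6705.
t = e^3.6705 = 39.270.
T = 100·t = 3927 K → 3900 K to the nearest 100 K.

3900 K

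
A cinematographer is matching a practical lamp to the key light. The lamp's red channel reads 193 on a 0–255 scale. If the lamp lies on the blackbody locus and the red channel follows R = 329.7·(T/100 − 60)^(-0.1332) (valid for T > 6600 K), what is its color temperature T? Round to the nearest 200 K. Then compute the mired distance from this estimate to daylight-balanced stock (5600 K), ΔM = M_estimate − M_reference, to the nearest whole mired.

(t − 60)^(-0.1332) = 193/329.7 = 0.58538.
t − 60 = 0.58538^(1/-0.1332) = 0.58538^(-7.508) = 55.713, so t = 115.713.
T = 100·t = 11571 K → 11600 K to the nearest 200 K.
M_estimate = 10⁶/11600 = 86.21; M_reference = 10⁶/5600 = 178.57.
ΔM = 86.21 − 178.57 = -92.36 → -92 mireds.

-92 mireds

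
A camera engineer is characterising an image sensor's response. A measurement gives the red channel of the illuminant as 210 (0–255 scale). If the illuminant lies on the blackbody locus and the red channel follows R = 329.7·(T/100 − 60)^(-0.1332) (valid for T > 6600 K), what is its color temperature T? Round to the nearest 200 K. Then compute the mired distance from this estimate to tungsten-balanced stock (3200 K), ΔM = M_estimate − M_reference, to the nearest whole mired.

-201 mireds

(t − 60)^(-0.1332) = 210/329.7 = 0.63694.
t − 60 = 0.63694^(1/-0.1332) = 0.63694^(-7.508) = 29.561, so t = 89.561.
T = 100·t = 8956 K → 9000 K to the nearest 200 K.
M_estimate = 10⁶/9000 = 111.11; M_reference = 10⁶/3200 = 312.50.
ΔM = 111.11 − 312.50 = -201.39 → -201 mireds.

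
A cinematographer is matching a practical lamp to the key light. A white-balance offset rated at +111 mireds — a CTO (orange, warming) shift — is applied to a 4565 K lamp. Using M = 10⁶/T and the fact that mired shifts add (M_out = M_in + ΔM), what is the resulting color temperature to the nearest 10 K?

3030 K

M_in = 10⁶/4565 = 219.06 mireds.
M_out = 219.06 + (+111) = 330.06 mireds.
T_out = 10⁶/330.06 = 3029.8 K → 3030 K.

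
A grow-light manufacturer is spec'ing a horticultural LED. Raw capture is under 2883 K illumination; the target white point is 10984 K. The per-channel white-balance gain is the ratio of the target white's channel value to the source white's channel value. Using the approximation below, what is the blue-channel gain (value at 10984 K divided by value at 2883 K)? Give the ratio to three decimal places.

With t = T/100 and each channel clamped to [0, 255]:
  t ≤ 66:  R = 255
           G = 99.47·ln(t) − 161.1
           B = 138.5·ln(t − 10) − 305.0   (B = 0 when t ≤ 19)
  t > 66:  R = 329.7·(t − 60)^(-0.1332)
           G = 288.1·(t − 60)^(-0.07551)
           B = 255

At 2883 K (t = 28.83):
  B = 138.5·ln(28.83 − 10) − 305.0 = 138.5·ln 18.83 − 305.0 = 138.5·2.9355 − 305.0 = 101.560.
At 10984 K (t = 109.84):
  B = 255 by definition for t > 66.
Gain = 255.000 / 101.560 = 2.5108 → 2.511.

2.511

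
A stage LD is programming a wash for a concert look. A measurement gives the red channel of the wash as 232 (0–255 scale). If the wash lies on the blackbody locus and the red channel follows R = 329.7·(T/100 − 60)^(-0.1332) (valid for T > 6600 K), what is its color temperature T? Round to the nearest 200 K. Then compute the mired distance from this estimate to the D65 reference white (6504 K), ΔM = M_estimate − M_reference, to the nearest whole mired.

(t − 60)^(-0.1332) = 232/329.7 = 0.70367.
t − 60 = 0.70367^(1/-0.1332) = 0.70367^(-7.508) = 13.992, so t = 73.992.
T = 100·t = 7399 K → 7400 K to the nearest 200 K.
M_estimate = 10⁶/7400 = 135.14; M_reference = 10⁶/6504 = 153.75.
ΔM = 135.14 − 153.75 = -18.62 → -19 mireds.

-19 mireds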